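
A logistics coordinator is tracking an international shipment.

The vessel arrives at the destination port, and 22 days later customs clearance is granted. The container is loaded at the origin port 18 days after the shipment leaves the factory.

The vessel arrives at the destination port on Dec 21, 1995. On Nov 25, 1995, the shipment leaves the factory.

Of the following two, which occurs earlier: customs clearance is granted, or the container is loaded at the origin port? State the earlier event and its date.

The vessel arrives at the destination port: Dec 21, 1995.
Customs clearance is granted: Dec 21, 1995 + 22 days = Jan 12, 1996.
The shipment leaves the factory: Nov 25, 1995.
The container is loaded at the origin port: Nov 25, 1995 + 18 days = Dec 13, 1995.
Comparing: customs clearance is granted on Jan 12, 1996 vs the container is loaded at the origin port on Dec 13, 1995. Earlier: the container is loaded at the origin port.

The container is loaded at the origin port — Dec 13, 1995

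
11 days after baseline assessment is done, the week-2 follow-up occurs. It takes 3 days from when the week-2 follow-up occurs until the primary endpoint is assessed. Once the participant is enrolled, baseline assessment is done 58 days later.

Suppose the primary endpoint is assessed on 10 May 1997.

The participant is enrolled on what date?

The primary endpoint is assessed: May 10, 1997.
The week-2 follow-up occurs: May 10, 1997 − 3 days = May 7, 1997.
Baseline assessment is done: May 7, 1997 − 11 days = Apr 26, 1997.
The participant is enrolled: Apr 26, 1997 − 58 days = Feb 27, 1997.

27 February 1997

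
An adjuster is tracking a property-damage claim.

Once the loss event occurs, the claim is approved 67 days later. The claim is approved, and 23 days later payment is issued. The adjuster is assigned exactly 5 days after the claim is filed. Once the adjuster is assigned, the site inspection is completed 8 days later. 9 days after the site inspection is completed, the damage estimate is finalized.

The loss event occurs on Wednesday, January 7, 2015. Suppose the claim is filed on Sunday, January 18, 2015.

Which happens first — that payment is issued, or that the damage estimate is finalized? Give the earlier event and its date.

The damage estimate is finalized — Monday, February 9, 2015

The loss event occurs: Jan 7, 2015.
The claim is approved: Jan 7, 2015 + 67 days = Mar 15, 2015.
Payment is issued: Mar 15, 2015 + 23 days = Apr 7, 2015.
The claim is filed: Jan 18, 2015.
The adjuster is assigned: Jan 18, 2015 + 5 days = Jan 23, 2015.
The site inspection is completed: Jan 23, 2015 + 8 days = Jan 31, 2015.
The damage estimate is finalized: Jan 31, 2015 + 9 days = Feb 9, 2015.
Comparing: payment is issued on Apr 7, 2015 vs the damage estimate is finalized on Feb 9, 2015. Earlier: the damage estimate is finalized.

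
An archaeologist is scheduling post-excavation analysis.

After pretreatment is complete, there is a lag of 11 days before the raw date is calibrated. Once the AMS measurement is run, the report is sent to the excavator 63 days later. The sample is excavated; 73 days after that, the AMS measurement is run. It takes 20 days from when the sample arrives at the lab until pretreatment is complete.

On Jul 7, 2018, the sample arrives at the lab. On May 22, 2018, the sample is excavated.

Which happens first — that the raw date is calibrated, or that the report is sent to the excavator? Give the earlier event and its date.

The sample arrives at the lab: Jul 7, 2018.
Pretreatment is complete: Jul 7, 2018 + 20 days = Jul 27, 2018.
The raw date is calibrated: Jul 27, 2018 + 11 days = Aug 7, 2018.
The sample is excavated: May 22, 2018.
The AMS measurement is run: May 22, 2018 + 73 days = Aug 3, 2018.
The report is sent to the excavator: Aug 3, 2018 + 63 days = Oct 5, 2018.
Comparing: the raw date is calibrated on Aug 7, 2018 vs the report is sent to the excavator on Oct 5, 2018. Earlier: the raw date is calibrated.

The raw date is calibrated — Aug 7, 2018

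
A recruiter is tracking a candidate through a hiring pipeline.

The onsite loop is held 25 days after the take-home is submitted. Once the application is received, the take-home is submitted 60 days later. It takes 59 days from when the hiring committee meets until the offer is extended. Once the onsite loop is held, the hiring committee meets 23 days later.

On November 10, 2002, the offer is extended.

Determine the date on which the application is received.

May 27, 2002

The offer is extended: Nov 10, 2002.
The hiring committee meets: Nov 10, 2002 − 59 days = Sep 12, 2002.
The onsite loop is held: Sep 12, 2002 − 23 days = Aug 20, 2002.
The take-home is submitted: Aug 20, 2002 − 25 days = Jul 26, 2002.
The application is received: Jul 26, 2002 − 60 days = May 27, 2002.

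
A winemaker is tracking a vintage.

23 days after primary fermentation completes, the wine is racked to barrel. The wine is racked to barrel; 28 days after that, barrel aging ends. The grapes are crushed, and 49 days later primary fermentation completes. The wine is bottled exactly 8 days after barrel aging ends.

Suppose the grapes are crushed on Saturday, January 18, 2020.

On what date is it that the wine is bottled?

The grapes are crushed: Jan 18, 2020.
Primary fermentation completes: Jan 18, 2020 + 49 days = Mar 7, 2020.
The wine is racked to barrel: Mar 7, 2020 + 23 days = Mar 30, 2020.
Barrel aging ends: Mar 30, 2020 + 28 days = Apr 27, 2020.
The wine is bottled: Apr 27, 2020 + 8 days = May 5, 2020.

Tuesday, May 5, 2020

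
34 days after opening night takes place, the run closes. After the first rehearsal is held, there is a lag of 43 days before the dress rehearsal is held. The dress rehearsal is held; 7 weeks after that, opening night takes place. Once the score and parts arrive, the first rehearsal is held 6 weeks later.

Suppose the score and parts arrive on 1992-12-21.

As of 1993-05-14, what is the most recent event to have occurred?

The score and parts arrive: Dec 21, 1992.
The first rehearsal is held: Dec 21, 1992 + 6 weeks = Feb 1, 1993.
The dress rehearsal is held: Feb 1, 1993 + 43 days = Mar 16, 1993.
Opening night takes place: Mar 16, 1993 + 7 weeks = May 4, 1993.
The run closes: May 4, 1993 + 34 days = Jun 7, 1993.
May 14, 1993 falls between when opening night takes place (May 4, 1993) and when the run closes (Jun 7, 1993).

Opening night takes place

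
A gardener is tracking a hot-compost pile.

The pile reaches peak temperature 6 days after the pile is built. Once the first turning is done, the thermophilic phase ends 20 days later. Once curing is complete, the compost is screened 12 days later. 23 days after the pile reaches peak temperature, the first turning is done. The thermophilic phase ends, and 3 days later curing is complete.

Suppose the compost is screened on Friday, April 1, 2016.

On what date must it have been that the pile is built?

The compost is screened: Apr 1, 2016.
Curing is complete: Apr 1, 2016 − 12 days = Mar 20, 2016.
The thermophilic phase ends: Mar 20, 2016 − 3 days = Mar 17, 2016.
The first turning is done: Mar 17, 2016 − 20 days = Feb 26, 2016.
The pile reaches peak temperature: Feb 26, 2016 − 23 days = Feb 3, 2016.
The pile is built: Feb 3, 2016 − 6 days = Jan 28, 2016.

Thursday, January 28, 2016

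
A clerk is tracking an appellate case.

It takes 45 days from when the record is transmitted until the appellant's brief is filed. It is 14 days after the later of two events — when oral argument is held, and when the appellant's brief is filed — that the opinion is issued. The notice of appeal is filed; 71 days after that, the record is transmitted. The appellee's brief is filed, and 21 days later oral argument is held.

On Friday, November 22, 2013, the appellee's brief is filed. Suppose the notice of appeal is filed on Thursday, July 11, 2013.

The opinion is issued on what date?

Friday, December 27, 2013

The appellee's brief is filed: Nov 22, 2013.
Oral argument is held: Nov 22, 2013 + 21 days = Dec 13, 2013.
The notice of appeal is filed: Jul 11, 2013.
The record is transmitted: Jul 11, 2013 + 71 days = Sep 20, 2013.
The appellant's brief is filed: Sep 20, 2013 + 45 days = Nov 4, 2013.
Both prerequisites met — oral argument is held (Dec 13, 2013), the appellant's brief is filed (Nov 4, 2013); the later is Dec 13, 2013.
The opinion is issued: Dec 13, 2013 + 14 days = Dec 27, 2013.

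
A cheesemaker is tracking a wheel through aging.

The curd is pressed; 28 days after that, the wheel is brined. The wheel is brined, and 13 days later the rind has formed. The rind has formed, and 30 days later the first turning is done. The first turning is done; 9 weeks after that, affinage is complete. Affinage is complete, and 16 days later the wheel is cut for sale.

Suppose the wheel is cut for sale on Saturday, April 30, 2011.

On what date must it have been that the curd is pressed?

Wednesday, December 1, 2010

The wheel is cut for sale: Apr 30, 2011.
Affinage is complete: Apr 30, 2011 − 16 days = Apr 14, 2011.
The first turning is done: Apr 14, 2011 − 9 weeks = Feb 10, 2011.
The rind has formed: Feb 10, 2011 − 30 days = Jan 11, 2011.
The wheel is brined: Jan 11, 2011 − 13 days = Dec 29, 2010.
The curd is pressed: Dec 29, 2010 − 28 days = Dec 1, 2010.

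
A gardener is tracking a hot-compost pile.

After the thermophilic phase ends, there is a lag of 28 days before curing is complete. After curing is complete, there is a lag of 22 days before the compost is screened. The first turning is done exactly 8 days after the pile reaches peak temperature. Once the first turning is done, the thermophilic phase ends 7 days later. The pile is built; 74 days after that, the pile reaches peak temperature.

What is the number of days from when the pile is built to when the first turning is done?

Causal path: the pile is built → the pile reaches peak temperature → the first turning is done.
Total delay along the path: 74 + 8 = 82 days.

82 days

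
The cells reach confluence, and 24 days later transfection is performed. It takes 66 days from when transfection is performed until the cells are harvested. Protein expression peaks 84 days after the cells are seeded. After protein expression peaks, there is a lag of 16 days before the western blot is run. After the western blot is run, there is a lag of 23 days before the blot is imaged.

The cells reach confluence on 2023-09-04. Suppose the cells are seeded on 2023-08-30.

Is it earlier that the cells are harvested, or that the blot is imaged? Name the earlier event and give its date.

The cells are harvested — 2023-12-03

The cells reach confluence: Sep 4, 2023.
Transfection is performed: Sep 4, 2023 + 24 days = Sep 28, 2023.
The cells are harvested: Sep 28, 2023 + 66 days = Dec 3, 2023.
The cells are seeded: Aug 30, 2023.
Protein expression peaks: Aug 30, 2023 + 84 days = Nov 22, 2023.
The western blot is run: Nov 22, 2023 + 16 days = Dec 8, 2023.
The blot is imaged: Dec 8, 2023 + 23 days = Dec 31, 2023.
Comparing: the cells are harvested on Dec 3, 2023 vs the blot is imaged on Dec 31, 2023. Earlier: the cells are harvested.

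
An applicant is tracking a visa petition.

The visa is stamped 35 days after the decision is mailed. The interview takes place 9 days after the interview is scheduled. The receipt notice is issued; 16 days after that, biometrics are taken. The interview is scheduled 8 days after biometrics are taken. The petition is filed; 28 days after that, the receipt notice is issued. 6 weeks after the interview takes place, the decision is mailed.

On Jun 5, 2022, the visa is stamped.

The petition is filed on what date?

The visa is stamped: Jun 5, 2022.
The decision is mailed: Jun 5, 2022 − 35 days = May 1, 2022.
The interview takes place: May 1, 2022 − 6 weeks = Mar 20, 2022.
The interview is scheduled: Mar 20, 2022 − 9 days = Mar 11, 2022.
Biometrics are taken: Mar 11, 2022 − 8 days = Mar 3, 2022.
The receipt notice is issued: Mar 3, 2022 − 16 days = Feb 15, 2022.
The petition is filed: Feb 15, 2022 − 28 days = Jan 18, 2022.

Jan 18, 2022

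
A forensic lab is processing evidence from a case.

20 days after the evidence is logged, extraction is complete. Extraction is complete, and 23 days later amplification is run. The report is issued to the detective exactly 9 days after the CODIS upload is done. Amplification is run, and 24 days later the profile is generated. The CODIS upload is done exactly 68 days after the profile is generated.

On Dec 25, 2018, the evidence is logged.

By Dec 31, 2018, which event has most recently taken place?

The evidence is logged

The evidence is logged: Dec 25, 2018.
Extraction is complete: Dec 25, 2018 + 20 days = Jan 14, 2019.
Amplification is run: Jan 14, 2019 + 23 days = Feb 6, 2019.
The profile is generated: Feb 6, 2019 + 24 days = Mar 2, 2019.
The CODIS upload is done: Mar 2, 2019 + 68 days = May 9, 2019.
The report is issued to the detective: May 9, 2019 + 9 days = May 18, 2019.
Dec 31, 2018 falls between when the evidence is logged (Dec 25, 2018) and when extraction is complete (Jan 14, 2019).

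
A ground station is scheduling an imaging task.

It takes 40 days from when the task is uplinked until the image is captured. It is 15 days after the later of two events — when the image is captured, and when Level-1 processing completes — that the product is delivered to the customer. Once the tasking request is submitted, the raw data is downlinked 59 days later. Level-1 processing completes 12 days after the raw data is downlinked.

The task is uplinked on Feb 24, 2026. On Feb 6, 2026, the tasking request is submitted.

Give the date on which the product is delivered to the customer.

May 3, 2026

The task is uplinked: Feb 24, 2026.
The image is captured: Feb 24, 2026 + 40 days = Apr 5, 2026.
The tasking request is submitted: Feb 6, 2026.
The raw data is downlinked: Feb 6, 2026 + 59 days = Apr 6, 2026.
Level-1 processing completes: Apr 6, 2026 + 12 days = Apr 18, 2026.
Both prerequisites met — the image is captured (Apr 5, 2026), Level-1 processing completes (Apr 18, 2026); the later is Apr 18, 2026.
The product is delivered to the customer: Apr 18, 2026 + 15 days = May 3, 2026.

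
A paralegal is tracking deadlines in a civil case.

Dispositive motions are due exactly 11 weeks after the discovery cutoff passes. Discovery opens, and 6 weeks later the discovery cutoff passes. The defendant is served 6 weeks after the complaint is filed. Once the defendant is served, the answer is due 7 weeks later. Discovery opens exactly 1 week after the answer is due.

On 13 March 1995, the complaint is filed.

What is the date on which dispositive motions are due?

The complaint is filed: Mar 13, 1995.
The defendant is served: Mar 13, 1995 + 6 weeks = Apr 24, 1995.
The answer is due: Apr 24, 1995 + 7 weeks = Jun 12, 1995.
Discovery opens: Jun 12, 1995 + 1 week = Jun 19, 1995.
The discovery cutoff passes: Jun 19, 1995 + 6 weeks = Jul 31, 1995.
Dispositive motions are due: Jul 31, 1995 + 11 weeks = Oct 16, 1995.

16 October 1995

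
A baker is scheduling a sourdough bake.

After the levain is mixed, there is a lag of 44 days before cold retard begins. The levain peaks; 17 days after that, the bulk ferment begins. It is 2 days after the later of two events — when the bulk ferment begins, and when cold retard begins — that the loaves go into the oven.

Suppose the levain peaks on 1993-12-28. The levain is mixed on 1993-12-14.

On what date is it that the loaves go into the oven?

The levain peaks: Dec 28, 1993.
The bulk ferment begins: Dec 28, 1993 + 17 days = Jan 14, 1994.
The levain is mixed: Dec 14, 1993.
Cold retard begins: Dec 14, 1993 + 44 days = Jan 27, 1994.
Both prerequisites met — the bulk ferment begins (Jan 14, 1994), cold retard begins (Jan 27, 1994); the later is Jan 27, 1994.
The loaves go into the oven: Jan 27, 1994 + 2 days = Jan 29, 1994.

1994-01-29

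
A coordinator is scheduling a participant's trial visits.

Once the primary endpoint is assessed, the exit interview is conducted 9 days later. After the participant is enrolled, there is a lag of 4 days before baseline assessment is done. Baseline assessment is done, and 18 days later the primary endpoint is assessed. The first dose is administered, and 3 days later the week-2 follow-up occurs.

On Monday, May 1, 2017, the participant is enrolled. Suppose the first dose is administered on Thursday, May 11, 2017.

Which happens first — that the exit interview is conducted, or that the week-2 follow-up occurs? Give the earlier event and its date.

The week-2 follow-up occurs — Sunday, May 14, 2017

The participant is enrolled: May 1, 2017.
Baseline assessment is done: May 1, 2017 + 4 days = May 5, 2017.
The primary endpoint is assessed: May 5, 2017 + 18 days = May 23, 2017.
The exit interview is conducted: May 23, 2017 + 9 days = Jun 1, 2017.
The first dose is administered: May 11, 2017.
The week-2 follow-up occurs: May 11, 2017 + 3 days = May 14, 2017.
Comparing: the exit interview is conducted on Jun 1, 2017 vs the week-2 follow-up occurs on May 14, 2017. Earlier: the week-2 follow-up occurs.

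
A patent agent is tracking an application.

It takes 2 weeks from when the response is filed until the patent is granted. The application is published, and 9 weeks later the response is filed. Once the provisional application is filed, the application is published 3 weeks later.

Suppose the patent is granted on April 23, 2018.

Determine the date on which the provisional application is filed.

January 15, 2018

The patent is granted: Apr 23, 2018.
The response is filed: Apr 23, 2018 − 2 weeks = Apr 9, 2018.
The application is published: Apr 9, 2018 − 9 weeks = Feb 5, 2018.
The provisional application is filed: Feb 5, 2018 − 3 weeks = Jan 15, 2018.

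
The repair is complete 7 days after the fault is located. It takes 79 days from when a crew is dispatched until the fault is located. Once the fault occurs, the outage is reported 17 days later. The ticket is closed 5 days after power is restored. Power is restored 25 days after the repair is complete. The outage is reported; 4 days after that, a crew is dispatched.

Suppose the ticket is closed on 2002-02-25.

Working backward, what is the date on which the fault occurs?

The ticket is closed: Feb 25, 2002.
Power is restored: Feb 25, 2002 − 5 days = Feb 20, 2002.
The repair is complete: Feb 20, 2002 − 25 days = Jan 26, 2002.
The fault is located: Jan 26, 2002 − 7 days = Jan 19, 2002.
A crew is dispatched: Jan 19, 2002 − 79 days = Nov 1, 2001.
The outage is reported: Nov 1, 2001 − 4 days = Oct 28, 2001.
The fault occurs: Oct 28, 2001 − 17 days = Oct 11, 2001.

2001-10-11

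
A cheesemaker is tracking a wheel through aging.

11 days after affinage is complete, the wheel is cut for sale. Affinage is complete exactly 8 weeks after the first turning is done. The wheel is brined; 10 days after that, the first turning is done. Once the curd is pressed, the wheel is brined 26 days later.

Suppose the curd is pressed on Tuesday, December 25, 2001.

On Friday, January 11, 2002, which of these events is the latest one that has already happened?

The curd is pressed

The curd is pressed: Dec 25, 2001.
The wheel is brined: Dec 25, 2001 + 26 days = Jan 20, 2002.
The first turning is done: Jan 20, 2002 + 10 days = Jan 30, 2002.
Affinage is complete: Jan 30, 2002 + 8 weeks = Mar 27, 2002.
The wheel is cut for sale: Mar 27, 2002 + 11 days = Apr 7, 2002.
Jan 11, 2002 falls between when the curd is pressed (Dec 25, 2001) and when the wheel is brined (Jan 20, 2002).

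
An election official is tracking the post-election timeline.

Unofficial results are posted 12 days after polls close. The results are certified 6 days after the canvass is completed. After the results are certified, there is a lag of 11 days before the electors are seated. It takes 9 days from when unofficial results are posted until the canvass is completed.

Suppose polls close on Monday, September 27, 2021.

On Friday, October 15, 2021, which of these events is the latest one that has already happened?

Polls close: Sep 27, 2021.
Unofficial results are posted: Sep 27, 2021 + 12 days = Oct 9, 2021.
The canvass is completed: Oct 9, 2021 + 9 days = Oct 18, 2021.
The results are certified: Oct 18, 2021 + 6 days = Oct 24, 2021.
The electors are seated: Oct 24, 2021 + 11 days = Nov 4, 2021.
Oct 15, 2021 falls between when unofficial results are posted (Oct 9, 2021) and when the canvass is completed (Oct 18, 2021).

Unofficial results are posted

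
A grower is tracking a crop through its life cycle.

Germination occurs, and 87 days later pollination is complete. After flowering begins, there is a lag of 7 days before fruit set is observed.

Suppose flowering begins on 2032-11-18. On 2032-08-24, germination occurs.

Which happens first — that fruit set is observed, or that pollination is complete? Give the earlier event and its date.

Flowering begins: Nov 18, 2032.
Fruit set is observed: Nov 18, 2032 + 7 days = Nov 25, 2032.
Germination occurs: Aug 24, 2032.
Pollination is complete: Aug 24, 2032 + 87 days = Nov 19, 2032.
Comparing: fruit set is observed on Nov 25, 2032 vs pollination is complete on Nov 19, 2032. Earlier: pollination is complete.

Pollination is complete — 2032-11-19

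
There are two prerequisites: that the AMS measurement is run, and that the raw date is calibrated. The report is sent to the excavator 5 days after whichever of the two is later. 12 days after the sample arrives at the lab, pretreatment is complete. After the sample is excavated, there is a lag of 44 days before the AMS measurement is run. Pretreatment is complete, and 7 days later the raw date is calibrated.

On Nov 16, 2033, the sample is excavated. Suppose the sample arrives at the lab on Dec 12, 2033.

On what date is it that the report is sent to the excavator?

The sample is excavated: Nov 16, 2033.
The AMS measurement is run: Nov 16, 2033 + 44 days = Dec 30, 2033.
The sample arrives at the lab: Dec 12, 2033.
Pretreatment is complete: Dec 12, 2033 + 12 days = Dec 24, 2033.
The raw date is calibrated: Dec 24, 2033 + 7 days = Dec 31, 2033.
Both prerequisites met — the AMS measurement is run (Dec 30, 2033), the raw date is calibrated (Dec 31, 2033); the later is Dec 31, 2033.
The report is sent to the excavator: Dec 31, 2033 + 5 days = Jan 5, 2034.

Jan 5, 2034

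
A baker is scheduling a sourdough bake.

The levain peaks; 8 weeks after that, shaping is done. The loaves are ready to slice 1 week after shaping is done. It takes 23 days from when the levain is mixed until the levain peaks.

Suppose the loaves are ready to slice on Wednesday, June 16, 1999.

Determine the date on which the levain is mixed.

Monday, March 22, 1999

The loaves are ready to slice: Jun 16, 1999.
Shaping is done: Jun 16, 1999 − 1 week = Jun 9, 1999.
The levain peaks: Jun 9, 1999 − 8 weeks = Apr 14, 1999.
The levain is mixed: Apr 14, 1999 − 23 days = Mar 22, 1999.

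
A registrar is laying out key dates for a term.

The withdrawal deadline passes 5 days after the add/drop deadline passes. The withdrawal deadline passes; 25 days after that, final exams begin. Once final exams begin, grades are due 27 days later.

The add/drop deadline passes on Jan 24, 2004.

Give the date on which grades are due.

Mar 21, 2004

The add/drop deadline passes: Jan 24, 2004.
The withdrawal deadline passes: Jan 24, 2004 + 5 days = Jan 29, 2004.
Final exams begin: Jan 29, 2004 + 25 days = Feb 23, 2004.
Grades are due: Feb 23, 2004 + 27 days = Mar 21, 2004.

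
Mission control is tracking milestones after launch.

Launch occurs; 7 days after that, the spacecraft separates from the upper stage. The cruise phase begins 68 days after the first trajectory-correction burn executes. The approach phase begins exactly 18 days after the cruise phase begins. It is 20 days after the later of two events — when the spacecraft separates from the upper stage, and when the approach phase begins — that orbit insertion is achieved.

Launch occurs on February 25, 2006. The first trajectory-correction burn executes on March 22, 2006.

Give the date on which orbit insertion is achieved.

July 6, 2006

Launch occurs: Feb 25, 2006.
The spacecraft separates from the upper stage: Feb 25, 2006 + 7 days = Mar 4, 2006.
The first trajectory-correction burn executes: Mar 22, 2006.
The cruise phase begins: Mar 22, 2006 + 68 days = May 29, 2006.
The approach phase begins: May 29, 2006 + 18 days = Jun 16, 2006.
Both prerequisites met — the spacecraft separates from the upper stage (Mar 4, 2006), the approach phase begins (Jun 16, 2006); the later is Jun 16, 2006.
Orbit insertion is achieved: Jun 16, 2006 + 20 days = Jul 6, 2006.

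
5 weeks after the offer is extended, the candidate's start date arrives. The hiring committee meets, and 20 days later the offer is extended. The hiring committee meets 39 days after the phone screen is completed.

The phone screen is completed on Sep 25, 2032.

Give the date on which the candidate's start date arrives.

The phone screen is completed: Sep 25, 2032.
The hiring committee meets: Sep 25, 2032 + 39 days = Nov 3, 2032.
The offer is extended: Nov 3, 2032 + 20 days = Nov 23, 2032.
The candidate's start date arrives: Nov 23, 2032 + 5 weeks = Dec 28, 2032.

Dec 28, 2032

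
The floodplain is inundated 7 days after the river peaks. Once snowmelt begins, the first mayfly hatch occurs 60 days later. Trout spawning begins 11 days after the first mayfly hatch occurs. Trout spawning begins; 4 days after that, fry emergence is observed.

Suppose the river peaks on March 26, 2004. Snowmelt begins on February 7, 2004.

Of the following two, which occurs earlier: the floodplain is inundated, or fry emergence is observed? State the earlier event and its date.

The floodplain is inundated — April 2, 2004

The river peaks: Mar 26, 2004.
The floodplain is inundated: Mar 26, 2004 + 7 days = Apr 2, 2004.
Snowmelt begins: Feb 7, 2004.
The first mayfly hatch occurs: Feb 7, 2004 + 60 days = Apr 7, 2004.
Trout spawning begins: Apr 7, 2004 + 11 days = Apr 18, 2004.
Fry emergence is observed: Apr 18, 2004 + 4 days = Apr 22, 2004.
Comparing: the floodplain is inundated on Apr 2, 2004 vs fry emergence is observed on Apr 22, 2004. Earlier: the floodplain is inundated.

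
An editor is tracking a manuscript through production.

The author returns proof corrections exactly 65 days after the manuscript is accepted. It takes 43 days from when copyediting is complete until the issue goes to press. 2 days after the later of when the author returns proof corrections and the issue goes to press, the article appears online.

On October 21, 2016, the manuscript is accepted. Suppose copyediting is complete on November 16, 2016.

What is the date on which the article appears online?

The manuscript is accepted: Oct 21, 2016.
The author returns proof corrections: Oct 21, 2016 + 65 days = Dec 25, 2016.
Copyediting is complete: Nov 16, 2016.
The issue goes to press: Nov 16, 2016 + 43 days = Dec 29, 2016.
Both prerequisites met — the author returns proof corrections (Dec 25, 2016), the issue goes to press (Dec 29, 2016); the later is Dec 29, 2016.
The article appears online: Dec 29, 2016 + 2 days = Dec 31, 2016.

December 31, 2016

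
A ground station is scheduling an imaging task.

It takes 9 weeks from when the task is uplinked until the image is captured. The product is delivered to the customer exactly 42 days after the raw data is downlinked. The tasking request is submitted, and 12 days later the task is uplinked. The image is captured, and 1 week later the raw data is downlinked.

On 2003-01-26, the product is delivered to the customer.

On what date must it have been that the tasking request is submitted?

2002-09-24

The product is delivered to the customer: Jan 26, 2003.
The raw data is downlinked: Jan 26, 2003 − 42 days = Dec 15, 2002.
The image is captured: Dec 15, 2002 − 1 week = Dec 8, 2002.
The task is uplinked: Dec 8, 2002 − 9 weeks = Oct 6, 2002.
The tasking request is submitted: Oct 6, 2002 − 12 days = Sep 24, 2002.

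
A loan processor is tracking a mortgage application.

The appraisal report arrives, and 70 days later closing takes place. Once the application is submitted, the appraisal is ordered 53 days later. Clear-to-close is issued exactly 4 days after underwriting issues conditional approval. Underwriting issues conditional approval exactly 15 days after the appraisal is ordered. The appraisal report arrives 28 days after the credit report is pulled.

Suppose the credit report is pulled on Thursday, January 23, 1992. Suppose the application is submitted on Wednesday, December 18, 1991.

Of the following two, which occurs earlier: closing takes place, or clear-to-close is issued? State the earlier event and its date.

Clear-to-close is issued — Friday, February 28, 1992

The credit report is pulled: Jan 23, 1992.
The appraisal report arrives: Jan 23, 1992 + 28 days = Feb 20, 1992.
Closing takes place: Feb 20, 1992 + 70 days = Apr 30, 1992.
The application is submitted: Dec 18, 1991.
The appraisal is ordered: Dec 18, 1991 + 53 days = Feb 9, 1992.
Underwriting issues conditional approval: Feb 9, 1992 + 15 days = Feb 24, 1992.
Clear-to-close is issued: Feb 24, 1992 + 4 days = Feb 28, 1992.
Comparing: closing takes place on Apr 30, 1992 vs clear-to-close is issued on Feb 28, 1992. Earlier: clear-to-close is issued.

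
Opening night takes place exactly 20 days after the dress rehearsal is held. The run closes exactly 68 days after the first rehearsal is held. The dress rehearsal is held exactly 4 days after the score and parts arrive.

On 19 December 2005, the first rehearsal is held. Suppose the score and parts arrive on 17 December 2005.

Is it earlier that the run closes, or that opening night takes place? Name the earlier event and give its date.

Opening night takes place — 10 January 2006

The first rehearsal is held: Dec 19, 2005.
The run closes: Dec 19, 2005 + 68 days = Feb 25, 2006.
The score and parts arrive: Dec 17, 2005.
The dress rehearsal is held: Dec 17, 2005 + 4 days = Dec 21, 2005.
Opening night takes place: Dec 21, 2005 + 20 days = Jan 10, 2006.
Comparing: the run closes on Feb 25, 2006 vs opening night takes place on Jan 10, 2006. Earlier: opening night takes place.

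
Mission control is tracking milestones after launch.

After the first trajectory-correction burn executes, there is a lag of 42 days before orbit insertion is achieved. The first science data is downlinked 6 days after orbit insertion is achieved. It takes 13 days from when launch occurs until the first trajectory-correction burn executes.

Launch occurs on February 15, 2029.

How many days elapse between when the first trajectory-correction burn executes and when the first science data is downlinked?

48 days

Causal path: the first trajectory-correction burn executes → orbit insertion is achieved → the first science data is downlinked.
Total delay along the path: 42 + 6 = 48 days.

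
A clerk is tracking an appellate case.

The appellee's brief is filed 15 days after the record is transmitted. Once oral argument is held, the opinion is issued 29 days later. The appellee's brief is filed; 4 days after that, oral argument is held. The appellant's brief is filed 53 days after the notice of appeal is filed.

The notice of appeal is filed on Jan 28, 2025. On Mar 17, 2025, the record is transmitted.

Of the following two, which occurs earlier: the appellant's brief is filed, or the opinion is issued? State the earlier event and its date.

The notice of appeal is filed: Jan 28, 2025.
The appellant's brief is filed: Jan 28, 2025 + 53 days = Mar 22, 2025.
The record is transmitted: Mar 17, 2025.
The appellee's brief is filed: Mar 17, 2025 + 15 days = Apr 1, 2025.
Oral argument is held: Apr 1, 2025 + 4 days = Apr 5, 2025.
The opinion is issued: Apr 5, 2025 + 29 days = May 4, 2025.
Comparing: the appellant's brief is filed on Mar 22, 2025 vs the opinion is issued on May 4, 2025. Earlier: the appellant's brief is filed.

The appellant's brief is filed — Mar 22, 2025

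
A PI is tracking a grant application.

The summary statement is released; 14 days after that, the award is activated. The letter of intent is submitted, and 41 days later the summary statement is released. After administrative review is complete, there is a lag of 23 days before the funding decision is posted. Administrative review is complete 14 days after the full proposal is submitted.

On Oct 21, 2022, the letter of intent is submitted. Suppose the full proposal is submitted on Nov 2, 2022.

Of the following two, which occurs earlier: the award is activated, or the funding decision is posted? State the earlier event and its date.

The funding decision is posted — Dec 9, 2022

The letter of intent is submitted: Oct 21, 2022.
The summary statement is released: Oct 21, 2022 + 41 days = Dec 1, 2022.
The award is activated: Dec 1, 2022 + 14 days = Dec 15, 2022.
The full proposal is submitted: Nov 2, 2022.
Administrative review is complete: Nov 2, 2022 + 14 days = Nov 16, 2022.
The funding decision is posted: Nov 16, 2022 + 23 days = Dec 9, 2022.
Comparing: the award is activated on Dec 15, 2022 vs the funding decision is posted on Dec 9, 2022. Earlier: the funding decision is posted.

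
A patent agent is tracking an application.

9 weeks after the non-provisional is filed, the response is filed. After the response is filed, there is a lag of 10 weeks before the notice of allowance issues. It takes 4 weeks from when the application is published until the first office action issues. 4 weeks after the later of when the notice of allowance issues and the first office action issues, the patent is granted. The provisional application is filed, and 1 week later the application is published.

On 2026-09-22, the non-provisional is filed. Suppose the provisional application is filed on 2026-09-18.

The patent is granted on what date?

2027-03-02

The non-provisional is filed: Sep 22, 2026.
The response is filed: Sep 22, 2026 + 9 weeks = Nov 24, 2026.
The notice of allowance issues: Nov 24, 2026 + 10 weeks = Feb 2, 2027.
The provisional application is filed: Sep 18, 2026.
The application is published: Sep 18, 2026 + 1 week = Sep 25, 2026.
The first office action issues: Sep 25, 2026 + 4 weeks = Oct 23, 2026.
Both prerequisites met — the notice of allowance issues (Feb 2, 2027), the first office action issues (Oct 23, 2026); the later is Feb 2, 2027.
The patent is granted: Feb 2, 2027 + 4 weeks = Mar 2, 2027.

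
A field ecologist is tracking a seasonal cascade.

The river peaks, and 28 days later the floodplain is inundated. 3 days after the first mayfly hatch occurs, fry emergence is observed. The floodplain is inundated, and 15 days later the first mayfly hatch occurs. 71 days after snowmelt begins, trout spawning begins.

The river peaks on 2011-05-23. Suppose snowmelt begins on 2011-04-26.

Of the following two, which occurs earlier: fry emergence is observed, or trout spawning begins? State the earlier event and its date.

Trout spawning begins — 2011-07-06

The river peaks: May 23, 2011.
The floodplain is inundated: May 23, 2011 + 28 days = Jun 20, 2011.
The first mayfly hatch occurs: Jun 20, 2011 + 15 days = Jul 5, 2011.
Fry emergence is observed: Jul 5, 2011 + 3 days = Jul 8, 2011.
Snowmelt begins: Apr 26, 2011.
Trout spawning begins: Apr 26, 2011 + 71 days = Jul 6, 2011.
Comparing: fry emergence is observed on Jul 8, 2011 vs trout spawning begins on Jul 6, 2011. Earlier: trout spawning begins.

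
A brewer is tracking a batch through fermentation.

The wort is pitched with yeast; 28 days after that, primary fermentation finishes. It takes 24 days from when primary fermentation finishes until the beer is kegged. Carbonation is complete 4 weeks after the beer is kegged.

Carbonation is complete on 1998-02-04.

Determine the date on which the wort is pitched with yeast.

1997-11-16

Carbonation is complete: Feb 4, 1998.
The beer is kegged: Feb 4, 1998 − 4 weeks = Jan 7, 1998.
Primary fermentation finishes: Jan 7, 1998 − 24 days = Dec 14, 1997.
The wort is pitched with yeast: Dec 14, 1997 − 28 days = Nov 16, 1997.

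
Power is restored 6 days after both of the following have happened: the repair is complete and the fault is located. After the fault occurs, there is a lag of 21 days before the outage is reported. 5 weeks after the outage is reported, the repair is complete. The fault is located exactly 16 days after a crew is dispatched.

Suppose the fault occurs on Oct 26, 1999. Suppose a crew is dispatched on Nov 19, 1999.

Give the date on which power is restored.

Dec 27, 1999

The fault occurs: Oct 26, 1999.
The outage is reported: Oct 26, 1999 + 21 days = Nov 16, 1999.
The repair is complete: Nov 16, 1999 + 5 weeks = Dec 21, 1999.
A crew is dispatched: Nov 19, 1999.
The fault is located: Nov 19, 1999 + 16 days = Dec 5, 1999.
Both prerequisites met — the repair is complete (Dec 21, 1999), the fault is located (Dec 5, 1999); the later is Dec 21, 1999.
Power is restored: Dec 21, 1999 + 6 days = Dec 27, 1999.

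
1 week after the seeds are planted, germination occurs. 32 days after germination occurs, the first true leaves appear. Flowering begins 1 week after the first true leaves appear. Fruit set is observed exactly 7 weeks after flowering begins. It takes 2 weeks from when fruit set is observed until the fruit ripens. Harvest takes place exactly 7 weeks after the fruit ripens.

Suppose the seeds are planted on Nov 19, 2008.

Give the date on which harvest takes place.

The seeds are planted: Nov 19, 2008.
Germination occurs: Nov 19, 2008 + 1 week = Nov 26, 2008.
The first true leaves appear: Nov 26, 2008 + 32 days = Dec 28, 2008.
Flowering begins: Dec 28, 2008 + 1 week = Jan 4, 2009.
Fruit set is observed: Jan 4, 2009 + 7 weeks = Feb 22, 2009.
The fruit ripens: Feb 22, 2009 + 2 weeks = Mar 8, 2009.
Harvest takes place: Mar 8, 2009 + 7 weeks = Apr 26, 2009.

Apr 26, 2009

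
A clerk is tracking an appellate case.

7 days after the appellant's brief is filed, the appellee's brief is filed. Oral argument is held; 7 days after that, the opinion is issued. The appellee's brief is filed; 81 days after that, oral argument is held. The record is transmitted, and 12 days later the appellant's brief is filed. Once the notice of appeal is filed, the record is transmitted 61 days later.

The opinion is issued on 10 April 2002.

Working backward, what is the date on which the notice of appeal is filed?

The opinion is issued: Apr 10, 2002.
Oral argument is held: Apr 10, 2002 − 7 days = Apr 3, 2002.
The appellee's brief is filed: Apr 3, 2002 − 81 days = Jan 12, 2002.
The appellant's brief is filed: Jan 12, 2002 − 7 days = Jan 5, 2002.
The record is transmitted: Jan 5, 2002 − 12 days = Dec 24, 2001.
The notice of appeal is filed: Dec 24, 2001 − 61 days = Oct 24, 2001.

24 October 2001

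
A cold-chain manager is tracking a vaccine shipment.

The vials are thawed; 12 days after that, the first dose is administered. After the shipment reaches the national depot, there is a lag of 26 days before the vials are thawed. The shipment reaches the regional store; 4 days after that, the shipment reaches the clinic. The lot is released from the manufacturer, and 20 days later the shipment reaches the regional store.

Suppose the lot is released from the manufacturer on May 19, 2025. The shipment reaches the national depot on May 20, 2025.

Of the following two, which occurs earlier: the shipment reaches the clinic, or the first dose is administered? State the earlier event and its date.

The lot is released from the manufacturer: May 19, 2025.
The shipment reaches the regional store: May 19, 2025 + 20 days = Jun 8, 2025.
The shipment reaches the clinic: Jun 8, 2025 + 4 days = Jun 12, 2025.
The shipment reaches the national depot: May 20, 2025.
The vials are thawed: May 20, 2025 + 26 days = Jun 15, 2025.
The first dose is administered: Jun 15, 2025 + 12 days = Jun 27, 2025.
Comparing: the shipment reaches the clinic on Jun 12, 2025 vs the first dose is administered on Jun 27, 2025. Earlier: the shipment reaches the clinic.

The shipment reaches the clinic — Jun 12, 2025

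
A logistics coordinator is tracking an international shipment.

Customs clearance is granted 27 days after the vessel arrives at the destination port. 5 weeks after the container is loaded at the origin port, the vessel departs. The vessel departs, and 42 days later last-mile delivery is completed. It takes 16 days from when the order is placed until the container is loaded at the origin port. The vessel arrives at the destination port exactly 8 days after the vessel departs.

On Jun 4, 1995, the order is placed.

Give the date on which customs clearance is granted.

The order is placed: Jun 4, 1995.
The container is loaded at the origin port: Jun 4, 1995 + 16 days = Jun 20, 1995.
The vessel departs: Jun 20, 1995 + 5 weeks = Jul 25, 1995.
The vessel arrives at the destination port: Jul 25, 1995 + 8 days = Aug 2, 1995.
Customs clearance is granted: Aug 2, 1995 + 27 days = Aug 29, 1995.

Aug 29, 1995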